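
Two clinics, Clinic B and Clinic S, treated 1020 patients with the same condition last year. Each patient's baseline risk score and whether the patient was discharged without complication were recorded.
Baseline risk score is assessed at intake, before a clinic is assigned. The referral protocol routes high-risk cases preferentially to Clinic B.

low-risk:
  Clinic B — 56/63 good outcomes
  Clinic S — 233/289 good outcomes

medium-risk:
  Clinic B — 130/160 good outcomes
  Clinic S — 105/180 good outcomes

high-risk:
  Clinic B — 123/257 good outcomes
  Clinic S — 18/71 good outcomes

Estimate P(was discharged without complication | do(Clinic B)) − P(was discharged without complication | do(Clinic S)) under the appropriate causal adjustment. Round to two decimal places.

+0.18

Nothing the clinic does changes baseline risk score; the imbalance is an allocation artefact. With baseline risk score also predicting the outcome, the pooled figure is confounded, and the within-stratum comparison is the causal one.
Adjusting over the population distribution of baseline risk score: 0.345·(0.889−0.806) + 0.333·(0.812−0.583) + 0.322·(0.479−0.254) = +0.177.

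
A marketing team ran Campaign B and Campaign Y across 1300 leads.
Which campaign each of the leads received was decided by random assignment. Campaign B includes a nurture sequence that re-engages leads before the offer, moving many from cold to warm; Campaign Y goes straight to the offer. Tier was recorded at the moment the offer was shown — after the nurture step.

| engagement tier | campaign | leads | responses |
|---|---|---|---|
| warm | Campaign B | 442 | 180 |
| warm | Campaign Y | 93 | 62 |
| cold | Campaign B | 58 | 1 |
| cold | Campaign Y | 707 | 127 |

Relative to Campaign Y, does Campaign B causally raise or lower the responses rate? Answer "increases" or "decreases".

Engagement tier here is a post-treatment variable shaped by the campaign; conditioning on it would introduce bias rather than remove it. The overall comparison is the causal one.
Pooled: Campaign B 36.2% vs Campaign Y 23.6%; Campaign B is higher overall.

increases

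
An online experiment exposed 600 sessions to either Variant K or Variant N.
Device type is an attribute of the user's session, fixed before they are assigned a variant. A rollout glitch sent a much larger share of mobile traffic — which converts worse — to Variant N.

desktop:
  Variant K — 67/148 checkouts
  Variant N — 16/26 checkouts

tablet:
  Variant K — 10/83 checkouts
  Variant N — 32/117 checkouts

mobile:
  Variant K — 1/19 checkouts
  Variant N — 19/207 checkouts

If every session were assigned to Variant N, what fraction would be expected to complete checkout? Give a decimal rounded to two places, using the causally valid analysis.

0.30

Variant N is higher inside every device type stratum but Variant K is higher in aggregate. Whether to stratify depends on how device type relates to the variant.
Device type is set before the variant has any effect — it is not caused by the variant — and it independently drives the outcome. That makes it a confounder, so the causal comparison is within device type levels.
Standardising Variant N to the population device type mix: 0.290·16/26 + 0.333·32/117 + 0.377·19/207 = 0.304.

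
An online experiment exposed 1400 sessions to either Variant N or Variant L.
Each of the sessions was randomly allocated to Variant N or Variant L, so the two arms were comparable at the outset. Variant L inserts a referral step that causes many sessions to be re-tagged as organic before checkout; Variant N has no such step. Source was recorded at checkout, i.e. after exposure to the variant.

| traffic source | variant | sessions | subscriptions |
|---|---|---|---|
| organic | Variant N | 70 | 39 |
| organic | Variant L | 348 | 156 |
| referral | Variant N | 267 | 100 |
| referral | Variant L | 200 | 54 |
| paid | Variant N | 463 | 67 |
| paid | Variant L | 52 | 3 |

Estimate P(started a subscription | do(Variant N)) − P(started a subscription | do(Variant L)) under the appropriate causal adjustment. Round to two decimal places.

-0.10

Traffic source is downstream of the variant. One should not condition on a consequence of treatment, so the overall rates are the right comparison.
The causal difference is the pooled difference: 0.258 − 0.355 = -0.098.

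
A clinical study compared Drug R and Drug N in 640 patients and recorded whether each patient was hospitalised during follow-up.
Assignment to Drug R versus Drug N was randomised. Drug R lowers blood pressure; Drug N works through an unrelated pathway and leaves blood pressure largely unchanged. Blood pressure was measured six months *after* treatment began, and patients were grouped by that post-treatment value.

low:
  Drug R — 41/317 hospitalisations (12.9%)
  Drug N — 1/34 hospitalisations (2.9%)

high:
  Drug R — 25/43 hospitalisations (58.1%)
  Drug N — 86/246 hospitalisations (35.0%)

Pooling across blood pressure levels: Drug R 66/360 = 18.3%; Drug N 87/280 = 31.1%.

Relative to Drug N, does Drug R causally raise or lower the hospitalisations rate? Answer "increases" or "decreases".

Blood pressure lies on the pathway drug → blood pressure → outcome, so adjusting for it blocks the indirect effect. For the total causal effect of drug, use the unadjusted pooled rates.
Pooled: Drug R 18.3% vs Drug N 31.1%; Drug R is lower overall.

decreases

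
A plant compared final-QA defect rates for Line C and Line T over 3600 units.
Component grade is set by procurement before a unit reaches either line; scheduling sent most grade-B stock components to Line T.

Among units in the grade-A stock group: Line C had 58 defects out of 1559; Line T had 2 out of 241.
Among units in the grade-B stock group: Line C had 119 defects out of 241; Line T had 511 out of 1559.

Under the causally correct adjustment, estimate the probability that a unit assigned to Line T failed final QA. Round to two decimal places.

Within every component grade level Line T has the lower rate, yet pooled Line C does — Simpson's reversal.
Component grade is set before the line has any effect — it is not caused by the line — and it independently drives the outcome. That makes it a confounder, so the causal comparison is within component grade levels.
Standardising Line T to the population component grade mix: 0.500·2/241 + 0.500·511/1559 = 0.168.

0.17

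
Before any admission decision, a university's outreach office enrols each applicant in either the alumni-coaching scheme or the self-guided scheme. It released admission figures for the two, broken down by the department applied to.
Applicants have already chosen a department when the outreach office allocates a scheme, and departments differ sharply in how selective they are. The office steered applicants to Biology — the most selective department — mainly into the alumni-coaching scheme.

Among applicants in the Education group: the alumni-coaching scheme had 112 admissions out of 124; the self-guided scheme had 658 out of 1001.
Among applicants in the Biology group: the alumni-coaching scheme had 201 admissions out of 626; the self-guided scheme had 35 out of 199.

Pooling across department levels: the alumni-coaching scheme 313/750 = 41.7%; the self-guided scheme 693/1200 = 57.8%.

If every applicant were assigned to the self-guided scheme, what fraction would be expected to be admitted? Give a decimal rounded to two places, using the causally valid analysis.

0.45

the alumni-coaching scheme is higher inside every department stratum but the self-guided scheme is higher in aggregate. Whether to stratify depends on how department relates to the outreach scheme.
Since department is a pre-existing factor (not a product of the outreach scheme) and it affects the outcome on its own, it is a confounder. The stratified rates, not the pooled rate, identify the causal effect.
Standardising the self-guided scheme to the population department mix: 0.577·658/1001 + 0.423·35/199 = 0.454.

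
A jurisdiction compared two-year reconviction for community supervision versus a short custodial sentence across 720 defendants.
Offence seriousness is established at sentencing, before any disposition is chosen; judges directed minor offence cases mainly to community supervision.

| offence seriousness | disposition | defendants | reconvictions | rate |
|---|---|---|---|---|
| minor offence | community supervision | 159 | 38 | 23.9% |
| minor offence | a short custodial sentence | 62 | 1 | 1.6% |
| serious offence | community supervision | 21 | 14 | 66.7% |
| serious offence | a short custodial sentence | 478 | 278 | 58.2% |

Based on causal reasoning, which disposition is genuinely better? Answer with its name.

Nothing the disposition does changes offence seriousness; the imbalance is an allocation artefact. With offence seriousness also predicting the outcome, the pooled figure is confounded, and the within-stratum comparison is the causal one.
Within each level — minor offence: 23.9% vs 1.6%; serious offence: 66.7% vs 58.2% — a short custodial sentence is lower every time.

a short custodial sentence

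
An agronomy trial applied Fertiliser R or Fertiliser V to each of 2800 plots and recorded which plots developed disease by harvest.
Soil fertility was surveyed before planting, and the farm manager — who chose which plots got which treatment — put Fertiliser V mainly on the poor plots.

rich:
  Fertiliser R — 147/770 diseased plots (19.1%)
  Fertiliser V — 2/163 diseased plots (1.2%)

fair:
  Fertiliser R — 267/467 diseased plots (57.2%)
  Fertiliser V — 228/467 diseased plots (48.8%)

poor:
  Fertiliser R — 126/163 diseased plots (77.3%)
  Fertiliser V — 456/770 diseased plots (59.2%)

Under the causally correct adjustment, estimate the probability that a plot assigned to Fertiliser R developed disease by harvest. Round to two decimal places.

0.51

Within every soil fertility level Fertiliser V has the lower rate, yet pooled Fertiliser R does — Simpson's reversal.
Soil fertility differs across fertilisers for reasons unrelated to any effect of the fertiliser itself, and it separately predicts the outcome — a classic confounder. We must compare within soil fertility levels.
Standardising Fertiliser R to the population soil fertility mix: 0.333·147/770 + 0.334·267/467 + 0.333·126/163 = 0.512.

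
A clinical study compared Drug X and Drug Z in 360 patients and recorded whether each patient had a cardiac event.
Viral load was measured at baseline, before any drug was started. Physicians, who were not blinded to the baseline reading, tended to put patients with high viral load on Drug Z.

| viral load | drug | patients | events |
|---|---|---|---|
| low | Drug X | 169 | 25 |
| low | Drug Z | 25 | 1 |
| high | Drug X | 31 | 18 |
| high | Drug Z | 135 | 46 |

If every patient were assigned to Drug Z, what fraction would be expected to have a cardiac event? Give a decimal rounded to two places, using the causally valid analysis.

0.18

The viral load-specific comparison favours Drug Z throughout, but the pooled figures favour Drug X. The question is whether to condition on viral load.
Viral load satisfies the back-door criterion: it is not a descendant of the drug, and it blocks the spurious path from drug to outcome. Adjusting for it (i.e., using the within-viral load rates) gives the causal effect.
Standardising Drug Z to the population viral load mix: 0.539·1/25 + 0.461·46/135 = 0.179.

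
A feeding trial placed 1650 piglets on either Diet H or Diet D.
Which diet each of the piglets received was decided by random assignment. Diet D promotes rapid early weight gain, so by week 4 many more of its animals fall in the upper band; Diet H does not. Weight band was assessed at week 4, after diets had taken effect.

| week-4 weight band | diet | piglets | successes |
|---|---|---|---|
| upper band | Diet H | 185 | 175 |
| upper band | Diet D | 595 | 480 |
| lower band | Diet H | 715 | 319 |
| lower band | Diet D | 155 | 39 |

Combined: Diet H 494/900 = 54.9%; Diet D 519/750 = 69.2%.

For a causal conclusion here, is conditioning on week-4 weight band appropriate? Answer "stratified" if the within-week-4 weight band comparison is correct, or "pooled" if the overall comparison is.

The stratified and pooled comparisons disagree (Diet H wins within each week-4 weight band; Diet D wins overall), so the answer turns on the causal role of week-4 weight band.
The distribution of week-4 weight band is itself part of what the diet does — it is an intermediate outcome. Holding it fixed would remove that part of the effect; the total effect is the pooled difference.
Pooled: Diet H 54.9% vs Diet D 69.2%; Diet D is higher overall.

pooled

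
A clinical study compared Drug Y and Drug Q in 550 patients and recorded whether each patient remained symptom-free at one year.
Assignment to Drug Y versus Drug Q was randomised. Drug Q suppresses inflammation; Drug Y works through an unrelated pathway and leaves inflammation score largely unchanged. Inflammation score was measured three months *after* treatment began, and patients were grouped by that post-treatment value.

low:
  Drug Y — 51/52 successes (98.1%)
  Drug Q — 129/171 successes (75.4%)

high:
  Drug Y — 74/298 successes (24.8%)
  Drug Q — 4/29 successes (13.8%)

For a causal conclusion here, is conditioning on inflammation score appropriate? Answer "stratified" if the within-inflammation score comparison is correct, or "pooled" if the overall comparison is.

pooled

Inflammation score here is a post-treatment variable shaped by the drug; conditioning on it would introduce bias rather than remove it. The overall comparison is the causal one.
Pooled: Drug Y 35.7% vs Drug Q 66.5%; Drug Q is higher overall.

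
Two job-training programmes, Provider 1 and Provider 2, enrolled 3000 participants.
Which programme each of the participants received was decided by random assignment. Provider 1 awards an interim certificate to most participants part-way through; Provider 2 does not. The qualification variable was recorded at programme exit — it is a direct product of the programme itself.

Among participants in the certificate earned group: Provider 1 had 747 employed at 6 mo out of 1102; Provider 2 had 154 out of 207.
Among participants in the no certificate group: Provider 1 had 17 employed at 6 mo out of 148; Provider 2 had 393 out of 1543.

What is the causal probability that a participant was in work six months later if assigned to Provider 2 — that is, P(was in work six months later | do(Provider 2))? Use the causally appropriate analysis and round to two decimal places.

0.31

Qualification attained during the programme here is a post-treatment variable shaped by the programme; conditioning on it would introduce bias rather than remove it. The overall comparison is the causal one.
So P(outcome | do(Provider 2)) is just the pooled rate for Provider 2: 547/1750 = 0.313.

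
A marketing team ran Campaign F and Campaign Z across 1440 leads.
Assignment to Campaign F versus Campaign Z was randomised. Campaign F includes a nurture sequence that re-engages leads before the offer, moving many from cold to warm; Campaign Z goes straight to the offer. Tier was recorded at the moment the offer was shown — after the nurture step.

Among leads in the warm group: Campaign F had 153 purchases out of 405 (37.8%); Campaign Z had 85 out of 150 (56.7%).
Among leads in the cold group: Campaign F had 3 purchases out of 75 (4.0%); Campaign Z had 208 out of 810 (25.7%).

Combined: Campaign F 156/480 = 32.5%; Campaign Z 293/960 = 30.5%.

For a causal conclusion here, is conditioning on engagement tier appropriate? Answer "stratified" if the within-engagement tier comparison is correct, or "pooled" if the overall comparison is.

The engagement tier-specific comparison favours Campaign Z throughout, but the pooled figures favour Campaign F. The question is whether to condition on engagement tier.
Engagement tier is downstream of the campaign. One should not condition on a consequence of treatment, so the overall rates are the right comparison.
Pooled: Campaign F 32.5% vs Campaign Z 30.5%; Campaign F is higher overall.

pooled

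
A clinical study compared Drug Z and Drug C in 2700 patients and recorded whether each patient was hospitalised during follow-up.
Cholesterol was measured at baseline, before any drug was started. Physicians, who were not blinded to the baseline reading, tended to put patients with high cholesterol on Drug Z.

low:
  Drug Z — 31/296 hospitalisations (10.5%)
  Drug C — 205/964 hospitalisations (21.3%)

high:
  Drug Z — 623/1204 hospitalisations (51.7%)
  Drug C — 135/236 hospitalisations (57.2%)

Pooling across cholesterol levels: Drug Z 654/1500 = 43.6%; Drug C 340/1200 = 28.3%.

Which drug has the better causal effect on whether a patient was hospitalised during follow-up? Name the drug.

The cholesterol-specific comparison favours Drug Z throughout, but the pooled figures favour Drug C. The question is whether to condition on cholesterol.
Cholesterol differs across drugs for reasons unrelated to any effect of the drug itself, and it separately predicts the outcome — a classic confounder. We must compare within cholesterol levels.
Within each level — low: 10.5% vs 21.3%; high: 51.7% vs 57.2% — Drug Z is lower every time.

Drug Z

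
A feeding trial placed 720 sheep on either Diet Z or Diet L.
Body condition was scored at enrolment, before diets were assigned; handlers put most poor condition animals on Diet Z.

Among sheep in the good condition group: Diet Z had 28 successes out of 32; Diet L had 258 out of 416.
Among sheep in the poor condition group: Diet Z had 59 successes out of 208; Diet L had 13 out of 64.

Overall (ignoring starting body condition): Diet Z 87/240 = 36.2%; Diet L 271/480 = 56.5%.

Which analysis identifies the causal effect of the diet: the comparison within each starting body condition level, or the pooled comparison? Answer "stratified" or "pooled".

Within every starting body condition level Diet Z has the higher rate, yet pooled Diet L does — Simpson's reversal.
Since starting body condition is a pre-existing factor (not a product of the diet) and it affects the outcome on its own, it is a confounder. The stratified rates, not the pooled rate, identify the causal effect.
Within each level — good condition: 87.5% vs 62.0%; poor condition: 28.4% vs 20.3% — Diet Z is higher every time.

stratified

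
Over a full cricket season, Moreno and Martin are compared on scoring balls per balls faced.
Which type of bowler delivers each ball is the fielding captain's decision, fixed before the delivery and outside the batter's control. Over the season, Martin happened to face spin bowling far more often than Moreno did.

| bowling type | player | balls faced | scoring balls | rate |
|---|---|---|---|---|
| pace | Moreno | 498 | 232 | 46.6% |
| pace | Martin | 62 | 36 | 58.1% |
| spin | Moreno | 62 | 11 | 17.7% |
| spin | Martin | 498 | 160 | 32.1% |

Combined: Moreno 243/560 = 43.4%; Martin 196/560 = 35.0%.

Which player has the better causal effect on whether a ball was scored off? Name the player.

Martin is higher inside every bowling type stratum but Moreno is higher in aggregate. Whether to stratify depends on how bowling type relates to the player.
Bowling type is set before the player has any effect — it is not caused by the player — and it independently drives the outcome. That makes it a confounder, so the causal comparison is within bowling type levels.
Within each level — pace: 46.6% vs 58.1%; spin: 17.7% vs 32.1% — Martin is higher every time.

Martin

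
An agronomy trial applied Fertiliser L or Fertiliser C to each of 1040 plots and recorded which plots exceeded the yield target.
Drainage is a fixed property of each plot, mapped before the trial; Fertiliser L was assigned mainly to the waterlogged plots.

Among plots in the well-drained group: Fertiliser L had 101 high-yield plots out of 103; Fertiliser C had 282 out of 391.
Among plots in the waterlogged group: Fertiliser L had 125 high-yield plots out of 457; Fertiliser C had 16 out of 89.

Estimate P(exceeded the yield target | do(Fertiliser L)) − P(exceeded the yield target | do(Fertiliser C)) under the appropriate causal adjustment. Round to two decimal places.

Fertiliser L is higher inside every field drainage stratum but Fertiliser C is higher in aggregate. Whether to stratify depends on how field drainage relates to the fertiliser.
Field drainage is set before the fertiliser has any effect — it is not caused by the fertiliser — and it independently drives the outcome. That makes it a confounder, so the causal comparison is within field drainage levels.
Adjusting over the population distribution of field drainage: 0.475·(0.981−0.721) + 0.525·(0.274−0.180) = +0.172.

+0.17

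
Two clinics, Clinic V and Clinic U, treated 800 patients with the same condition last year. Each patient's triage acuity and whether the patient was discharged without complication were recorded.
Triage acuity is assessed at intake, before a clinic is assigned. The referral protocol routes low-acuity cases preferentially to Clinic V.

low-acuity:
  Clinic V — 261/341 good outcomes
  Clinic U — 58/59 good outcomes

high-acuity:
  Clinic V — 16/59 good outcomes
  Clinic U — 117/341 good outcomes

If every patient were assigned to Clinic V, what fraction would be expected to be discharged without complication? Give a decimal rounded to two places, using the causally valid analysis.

0.52

Clinic U is higher inside every triage acuity stratum but Clinic V is higher in aggregate. Whether to stratify depends on how triage acuity relates to the clinic.
Nothing the clinic does changes triage acuity; the imbalance is an allocation artefact. With triage acuity also predicting the outcome, the pooled figure is confounded, and the within-stratum comparison is the causal one.
Standardising Clinic V to the population triage acuity mix: 0.500·261/341 + 0.500·16/59 = 0.518.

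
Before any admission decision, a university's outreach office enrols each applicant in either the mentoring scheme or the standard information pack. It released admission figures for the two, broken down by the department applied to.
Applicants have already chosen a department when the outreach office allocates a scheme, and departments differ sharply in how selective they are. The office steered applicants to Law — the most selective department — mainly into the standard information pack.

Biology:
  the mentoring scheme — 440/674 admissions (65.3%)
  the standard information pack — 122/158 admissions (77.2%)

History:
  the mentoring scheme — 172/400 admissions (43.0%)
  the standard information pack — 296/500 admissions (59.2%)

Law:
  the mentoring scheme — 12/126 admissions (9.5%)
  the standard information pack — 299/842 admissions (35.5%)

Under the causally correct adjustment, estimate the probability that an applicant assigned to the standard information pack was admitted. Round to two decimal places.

0.56

The department-specific comparison favours the standard information pack throughout, but the pooled figures favour the mentoring scheme. The question is whether to condition on department.
Here department is a common cause — it drives both which outreach scheme a case falls under and the outcome. The crude comparison mixes populations; the stratum-specific rates are the causally relevant ones.
Standardising the standard information pack to the population department mix: 0.308·122/158 + 0.333·296/500 + 0.359·299/842 = 0.563.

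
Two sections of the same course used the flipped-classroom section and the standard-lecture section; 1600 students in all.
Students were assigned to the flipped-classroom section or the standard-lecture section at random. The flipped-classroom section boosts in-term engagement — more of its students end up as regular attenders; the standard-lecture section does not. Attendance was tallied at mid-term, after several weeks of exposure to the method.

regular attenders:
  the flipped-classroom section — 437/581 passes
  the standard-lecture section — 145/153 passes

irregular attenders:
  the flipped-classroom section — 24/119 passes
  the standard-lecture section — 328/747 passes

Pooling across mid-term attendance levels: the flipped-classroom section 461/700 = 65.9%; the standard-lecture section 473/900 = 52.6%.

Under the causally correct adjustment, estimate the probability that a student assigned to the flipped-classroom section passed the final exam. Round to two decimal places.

0.66

The stratified and pooled comparisons disagree (the standard-lecture section wins within each mid-term attendance; the flipped-classroom section wins overall), so the answer turns on the causal role of mid-term attendance.
Mid-term attendance is downstream of the teaching method. One should not condition on a consequence of treatment, so the overall rates are the right comparison.
So P(outcome | do(the flipped-classroom section)) is just the pooled rate for the flipped-classroom section: 461/700 = 0.659.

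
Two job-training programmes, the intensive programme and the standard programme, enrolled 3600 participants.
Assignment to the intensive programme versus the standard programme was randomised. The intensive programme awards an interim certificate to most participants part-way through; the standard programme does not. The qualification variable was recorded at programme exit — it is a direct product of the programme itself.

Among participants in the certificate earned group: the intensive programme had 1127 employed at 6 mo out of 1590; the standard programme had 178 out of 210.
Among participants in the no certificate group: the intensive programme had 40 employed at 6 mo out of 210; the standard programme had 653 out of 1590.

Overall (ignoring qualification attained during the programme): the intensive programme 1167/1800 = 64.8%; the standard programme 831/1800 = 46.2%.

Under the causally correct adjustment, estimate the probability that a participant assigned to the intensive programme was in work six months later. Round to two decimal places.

Qualification attained during the programme is recorded after the programme and is itself shifted by it — it sits on the causal path from programme to outcome. Conditioning on a mediator would strip out part of the effect we want; the pooled comparison gives the total causal effect.
So P(outcome | do(the intensive programme)) is just the pooled rate for the intensive programme: 1167/1800 = 0.648.

0.65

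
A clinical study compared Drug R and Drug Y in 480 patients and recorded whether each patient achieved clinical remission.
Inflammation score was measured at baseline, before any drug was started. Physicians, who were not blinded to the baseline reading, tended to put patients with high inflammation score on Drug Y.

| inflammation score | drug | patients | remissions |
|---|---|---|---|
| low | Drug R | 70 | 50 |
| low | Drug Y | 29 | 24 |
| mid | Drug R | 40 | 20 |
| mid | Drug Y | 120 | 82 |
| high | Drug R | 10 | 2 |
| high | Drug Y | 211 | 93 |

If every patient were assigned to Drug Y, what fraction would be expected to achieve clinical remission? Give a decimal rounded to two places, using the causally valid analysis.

Within every inflammation score level Drug Y has the higher rate, yet pooled Drug R does — Simpson's reversal.
Inflammation score differs across drugs for reasons unrelated to any effect of the drug itself, and it separately predicts the outcome — a classic confounder. We must compare within inflammation score levels.
Standardising Drug Y to the population inflammation score mix: 0.206·24/29 + 0.333·82/120 + 0.460·93/211 = 0.601.

0.60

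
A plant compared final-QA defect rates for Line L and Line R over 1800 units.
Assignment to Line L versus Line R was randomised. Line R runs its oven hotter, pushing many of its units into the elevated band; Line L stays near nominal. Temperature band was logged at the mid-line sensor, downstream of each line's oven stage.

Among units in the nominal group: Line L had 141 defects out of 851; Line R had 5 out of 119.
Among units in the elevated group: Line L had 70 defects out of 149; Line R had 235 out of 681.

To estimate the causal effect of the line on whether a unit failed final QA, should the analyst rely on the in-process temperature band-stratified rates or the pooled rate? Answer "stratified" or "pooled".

pooled

The distribution of in-process temperature band is itself part of what the line does — it is an intermediate outcome. Holding it fixed would remove that part of the effect; the total effect is the pooled difference.
Pooled: Line L 21.1% vs Line R 30.0%; Line L is lower overall.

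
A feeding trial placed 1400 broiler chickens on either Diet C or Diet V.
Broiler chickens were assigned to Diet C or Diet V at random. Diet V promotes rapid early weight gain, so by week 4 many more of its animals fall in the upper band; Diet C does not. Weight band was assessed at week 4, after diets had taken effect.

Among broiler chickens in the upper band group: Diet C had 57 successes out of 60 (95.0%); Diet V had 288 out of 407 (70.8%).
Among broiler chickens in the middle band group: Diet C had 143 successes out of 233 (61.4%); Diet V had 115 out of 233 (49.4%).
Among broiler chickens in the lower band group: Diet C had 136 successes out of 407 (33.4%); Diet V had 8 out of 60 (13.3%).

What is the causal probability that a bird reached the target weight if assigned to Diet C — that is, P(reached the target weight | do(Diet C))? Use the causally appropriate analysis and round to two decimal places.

0.48

Within every week-4 weight band level Diet C has the higher rate, yet pooled Diet V does — Simpson's reversal.
Week-4 weight band is recorded after the diet and is itself shifted by it — it sits on the causal path from diet to outcome. Conditioning on a mediator would strip out part of the effect we want; the pooled comparison gives the total causal effect.
So P(outcome | do(Diet C)) is just the pooled rate for Diet C: 336/700 = 0.480.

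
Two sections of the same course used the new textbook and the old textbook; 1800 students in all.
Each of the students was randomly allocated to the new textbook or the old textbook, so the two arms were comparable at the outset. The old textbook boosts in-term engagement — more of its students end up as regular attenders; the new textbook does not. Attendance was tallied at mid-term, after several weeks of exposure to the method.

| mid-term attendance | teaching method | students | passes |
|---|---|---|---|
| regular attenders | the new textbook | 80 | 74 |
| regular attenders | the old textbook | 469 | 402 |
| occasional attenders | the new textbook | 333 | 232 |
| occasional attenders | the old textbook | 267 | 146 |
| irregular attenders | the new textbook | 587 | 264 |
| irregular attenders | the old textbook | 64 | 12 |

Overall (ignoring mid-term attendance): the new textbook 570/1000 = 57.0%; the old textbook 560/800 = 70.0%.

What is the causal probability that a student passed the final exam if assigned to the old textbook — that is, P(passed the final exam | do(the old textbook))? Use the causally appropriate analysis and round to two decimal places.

0.70

Mid-term attendance lies on the pathway teaching method → mid-term attendance → outcome, so adjusting for it blocks the indirect effect. For the total causal effect of teaching method, use the unadjusted pooled rates.
So P(outcome | do(the old textbook)) is just the pooled rate for the old textbook: 560/800 = 0.700.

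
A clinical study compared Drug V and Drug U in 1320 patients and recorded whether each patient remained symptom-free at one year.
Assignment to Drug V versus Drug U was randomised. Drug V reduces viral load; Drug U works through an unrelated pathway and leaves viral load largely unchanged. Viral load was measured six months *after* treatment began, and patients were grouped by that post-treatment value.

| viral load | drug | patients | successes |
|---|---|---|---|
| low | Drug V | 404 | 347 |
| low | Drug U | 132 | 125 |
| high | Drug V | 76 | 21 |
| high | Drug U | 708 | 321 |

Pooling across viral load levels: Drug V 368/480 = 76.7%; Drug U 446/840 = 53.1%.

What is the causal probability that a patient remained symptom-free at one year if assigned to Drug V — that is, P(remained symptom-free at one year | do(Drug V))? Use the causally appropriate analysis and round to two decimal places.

Drug U is higher inside every viral load stratum but Drug V is higher in aggregate. Whether to stratify depends on how viral load relates to the drug.
Viral load is recorded after the drug and is itself shifted by it — it sits on the causal path from drug to outcome. Conditioning on a mediator would strip out part of the effect we want; the pooled comparison gives the total causal effect.
So P(outcome | do(Drug V)) is just the pooled rate for Drug V: 368/480 = 0.767.

0.77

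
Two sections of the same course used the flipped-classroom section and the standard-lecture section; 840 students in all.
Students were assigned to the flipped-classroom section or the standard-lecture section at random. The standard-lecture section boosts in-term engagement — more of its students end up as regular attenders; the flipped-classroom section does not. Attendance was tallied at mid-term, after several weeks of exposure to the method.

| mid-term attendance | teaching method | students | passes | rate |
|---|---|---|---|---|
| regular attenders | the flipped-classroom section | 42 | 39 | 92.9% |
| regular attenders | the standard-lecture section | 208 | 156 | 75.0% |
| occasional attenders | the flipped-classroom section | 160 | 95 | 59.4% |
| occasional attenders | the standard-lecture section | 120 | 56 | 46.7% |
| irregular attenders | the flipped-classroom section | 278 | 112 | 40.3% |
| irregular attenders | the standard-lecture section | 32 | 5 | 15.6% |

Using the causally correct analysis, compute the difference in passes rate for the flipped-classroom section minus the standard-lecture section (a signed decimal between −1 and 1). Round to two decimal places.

-0.09

Mid-term attendance is recorded after the teaching method and is itself shifted by it — it sits on the causal path from teaching method to outcome. Conditioning on a mediator would strip out part of the effect we want; the pooled comparison gives the total causal effect.
The causal difference is the pooled difference: 0.512 − 0.603 = -0.090.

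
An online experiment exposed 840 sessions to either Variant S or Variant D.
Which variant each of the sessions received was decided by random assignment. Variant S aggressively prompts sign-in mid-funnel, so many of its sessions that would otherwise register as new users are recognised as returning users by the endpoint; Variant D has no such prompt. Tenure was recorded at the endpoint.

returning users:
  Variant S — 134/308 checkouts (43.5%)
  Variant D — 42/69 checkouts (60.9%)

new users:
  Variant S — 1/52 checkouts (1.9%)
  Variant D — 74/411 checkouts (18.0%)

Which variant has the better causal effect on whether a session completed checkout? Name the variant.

Variant S

Variant D is higher inside every user tenure stratum but Variant S is higher in aggregate. Whether to stratify depends on how user tenure relates to the variant.
User tenure is recorded after the variant and is itself shifted by it — it sits on the causal path from variant to outcome. Conditioning on a mediator would strip out part of the effect we want; the pooled comparison gives the total causal effect.
Pooled: Variant S 37.5% vs Variant D 24.2%; Variant S is higher overall.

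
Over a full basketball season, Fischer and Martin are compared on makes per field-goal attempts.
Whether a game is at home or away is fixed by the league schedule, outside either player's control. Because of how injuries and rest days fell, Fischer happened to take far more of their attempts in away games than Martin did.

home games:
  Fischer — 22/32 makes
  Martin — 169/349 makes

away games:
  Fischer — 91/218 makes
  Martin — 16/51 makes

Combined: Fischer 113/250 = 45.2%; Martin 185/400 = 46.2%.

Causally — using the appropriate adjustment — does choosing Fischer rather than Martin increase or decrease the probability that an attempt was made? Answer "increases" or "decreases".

Game venue is set before the player has any effect — it is not caused by the player — and it independently drives the outcome. That makes it a confounder, so the causal comparison is within game venue levels.
Within each level — home games: 68.8% vs 48.4%; away games: 41.7% vs 31.4% — Fischer is higher every time.

increases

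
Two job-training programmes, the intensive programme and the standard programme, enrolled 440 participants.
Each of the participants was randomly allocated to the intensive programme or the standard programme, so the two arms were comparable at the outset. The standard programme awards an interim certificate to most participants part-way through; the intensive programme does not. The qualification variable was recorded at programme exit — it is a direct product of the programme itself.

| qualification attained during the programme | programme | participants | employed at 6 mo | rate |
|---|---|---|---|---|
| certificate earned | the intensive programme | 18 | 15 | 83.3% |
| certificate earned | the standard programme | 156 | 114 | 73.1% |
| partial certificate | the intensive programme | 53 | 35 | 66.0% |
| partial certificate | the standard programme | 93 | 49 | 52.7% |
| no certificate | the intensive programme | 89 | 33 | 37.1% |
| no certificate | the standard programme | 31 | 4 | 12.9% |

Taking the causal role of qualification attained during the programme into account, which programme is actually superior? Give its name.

Qualification attained during the programme here is a post-treatment variable shaped by the programme; conditioning on it would introduce bias rather than remove it. The overall comparison is the causal one.
Pooled: the intensive programme 51.9% vs the standard programme 59.6%; the standard programme is higher overall.

the standard programme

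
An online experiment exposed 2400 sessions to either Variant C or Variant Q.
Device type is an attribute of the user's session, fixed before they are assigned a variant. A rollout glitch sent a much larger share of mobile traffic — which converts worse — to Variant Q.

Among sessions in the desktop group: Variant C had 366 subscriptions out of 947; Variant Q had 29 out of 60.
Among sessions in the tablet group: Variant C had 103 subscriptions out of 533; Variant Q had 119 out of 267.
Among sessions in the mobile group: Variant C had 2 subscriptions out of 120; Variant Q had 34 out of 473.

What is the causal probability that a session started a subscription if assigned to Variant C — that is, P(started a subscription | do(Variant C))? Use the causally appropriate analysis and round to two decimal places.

0.23

Since device type is a pre-existing factor (not a product of the variant) and it affects the outcome on its own, it is a confounder. The stratified rates, not the pooled rate, identify the causal effect.
Standardising Variant C to the population device type mix: 0.420·366/947 + 0.333·103/533 + 0.247·2/120 = 0.231.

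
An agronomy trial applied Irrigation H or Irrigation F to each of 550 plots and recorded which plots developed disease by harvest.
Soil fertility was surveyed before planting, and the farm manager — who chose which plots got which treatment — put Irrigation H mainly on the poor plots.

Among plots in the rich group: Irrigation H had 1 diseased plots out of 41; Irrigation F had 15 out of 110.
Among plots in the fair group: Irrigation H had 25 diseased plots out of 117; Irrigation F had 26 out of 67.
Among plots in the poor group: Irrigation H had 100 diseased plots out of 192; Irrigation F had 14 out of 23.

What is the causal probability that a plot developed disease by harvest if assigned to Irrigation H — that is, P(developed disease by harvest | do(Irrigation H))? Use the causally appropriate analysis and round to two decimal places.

0.28

The stratified and pooled comparisons disagree (Irrigation H wins within each soil fertility; Irrigation F wins overall), so the answer turns on the causal role of soil fertility.
Since soil fertility is a pre-existing factor (not a product of the irrigation) and it affects the outcome on its own, it is a confounder. The stratified rates, not the pooled rate, identify the causal effect.
Standardising Irrigation H to the population soil fertility mix: 0.275·1/41 + 0.335·25/117 + 0.391·100/192 = 0.282.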